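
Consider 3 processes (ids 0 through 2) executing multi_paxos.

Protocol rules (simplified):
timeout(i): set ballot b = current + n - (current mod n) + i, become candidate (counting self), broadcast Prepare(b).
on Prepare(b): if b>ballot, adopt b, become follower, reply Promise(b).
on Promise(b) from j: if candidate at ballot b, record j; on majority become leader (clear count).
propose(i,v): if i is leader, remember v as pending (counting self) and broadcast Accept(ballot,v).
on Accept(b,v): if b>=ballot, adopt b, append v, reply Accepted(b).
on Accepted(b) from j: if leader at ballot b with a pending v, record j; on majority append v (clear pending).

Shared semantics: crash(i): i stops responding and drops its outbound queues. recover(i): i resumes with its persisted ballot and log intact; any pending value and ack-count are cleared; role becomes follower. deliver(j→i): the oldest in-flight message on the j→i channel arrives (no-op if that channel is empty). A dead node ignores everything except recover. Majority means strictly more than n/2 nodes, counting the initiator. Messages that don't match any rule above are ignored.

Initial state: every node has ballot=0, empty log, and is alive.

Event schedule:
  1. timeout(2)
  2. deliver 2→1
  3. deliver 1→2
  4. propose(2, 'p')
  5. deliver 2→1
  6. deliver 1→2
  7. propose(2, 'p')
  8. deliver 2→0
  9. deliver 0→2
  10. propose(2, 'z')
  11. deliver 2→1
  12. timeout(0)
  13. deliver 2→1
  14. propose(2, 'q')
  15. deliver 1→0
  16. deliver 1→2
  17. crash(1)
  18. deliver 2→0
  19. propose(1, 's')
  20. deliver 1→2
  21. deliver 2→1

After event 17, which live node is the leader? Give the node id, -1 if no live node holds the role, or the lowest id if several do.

2

e1 timeout(2): 2[cand,b=5,-]
e2 deliver 2→1: 1[foll,b=5,-]
e3 deliver 1→2: 2[lead,b=5,-]
e4 propose(2,'p'): ·
e5 deliver 2→1: 1[foll,b=5,p]
e6 deliver 1→2: 2[lead,b=5,p]
e7 propose(2,'p'): ·
e8 deliver 2→0: 0[foll,b=5,-]
e9 deliver 0→2: ·
e10 propose(2,'z'): ·
e11 deliver 2→1: 1[foll,b=5,p,p]
e12 timeout(0): 0[cand,b=6,-]
e13 deliver 2→1: 1[foll,b=5,p,p,z]
e14 propose(2,'q'): ·
e15 deliver 1→0: ·
e16 deliver 1→2: 2[lead,b=5,p,q]
e17 crash(1): 1[✗foll,b=5,p,p,z]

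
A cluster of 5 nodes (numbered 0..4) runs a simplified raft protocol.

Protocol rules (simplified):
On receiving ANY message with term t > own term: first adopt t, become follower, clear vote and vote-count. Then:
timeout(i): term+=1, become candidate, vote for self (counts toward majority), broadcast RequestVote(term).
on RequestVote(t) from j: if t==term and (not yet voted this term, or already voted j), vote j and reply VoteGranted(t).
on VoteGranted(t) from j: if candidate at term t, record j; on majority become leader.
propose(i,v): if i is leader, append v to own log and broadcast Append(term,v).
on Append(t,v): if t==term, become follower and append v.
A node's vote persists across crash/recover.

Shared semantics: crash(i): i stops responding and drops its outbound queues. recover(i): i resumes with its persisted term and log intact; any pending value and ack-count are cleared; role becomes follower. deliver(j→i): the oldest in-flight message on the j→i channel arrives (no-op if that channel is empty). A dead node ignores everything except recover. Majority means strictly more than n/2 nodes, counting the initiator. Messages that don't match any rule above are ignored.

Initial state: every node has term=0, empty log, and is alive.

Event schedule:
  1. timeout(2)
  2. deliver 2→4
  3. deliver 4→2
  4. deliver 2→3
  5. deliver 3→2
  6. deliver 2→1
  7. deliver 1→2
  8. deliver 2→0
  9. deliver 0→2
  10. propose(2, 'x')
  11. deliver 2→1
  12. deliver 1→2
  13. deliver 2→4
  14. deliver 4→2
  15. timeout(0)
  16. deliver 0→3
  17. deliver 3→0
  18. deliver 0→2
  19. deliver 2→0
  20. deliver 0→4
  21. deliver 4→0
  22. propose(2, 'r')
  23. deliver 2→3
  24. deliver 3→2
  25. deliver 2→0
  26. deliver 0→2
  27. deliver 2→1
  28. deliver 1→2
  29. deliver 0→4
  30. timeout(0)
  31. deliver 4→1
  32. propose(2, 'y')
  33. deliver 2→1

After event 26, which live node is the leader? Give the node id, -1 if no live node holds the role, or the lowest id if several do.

0

e1 timeout(2): 2[cand,t=1,-]
e2 deliver 2→4: 4[foll,t=1,-]
e3 deliver 4→2: ·
e4 deliver 2→3: 3[foll,t=1,-]
e5 deliver 3→2: 2[lead,t=1,-]
e6 deliver 2→1: 1[foll,t=1,-]
e7 deliver 1→2: ·
e8 deliver 2→0: 0[foll,t=1,-]
e9 deliver 0→2: ·
e10 propose(2,'x'): 2[lead,t=1,x]
e11 deliver 2→1: 1[foll,t=1,x]
e12 deliver 1→2: ·
e13 deliver 2→4: 4[foll,t=1,x]
e14 deliver 4→2: ·
e15 timeout(0): 0[cand,t=2,-]
e16 deliver 0→3: 3[foll,t=2,-]
e17 deliver 3→0: ·
e18 deliver 0→2: 2[foll,t=2,x]
e19 deliver 2→0: ·
e20 deliver 0→4: 4[foll,t=2,x]
e21 deliver 4→0: 0[lead,t=2,-]
e22 propose(2,'r'): ·
e23 deliver 2→3: ·
e24 deliver 3→2: ·
e25 deliver 2→0: ·
e26 deliver 0→2: ·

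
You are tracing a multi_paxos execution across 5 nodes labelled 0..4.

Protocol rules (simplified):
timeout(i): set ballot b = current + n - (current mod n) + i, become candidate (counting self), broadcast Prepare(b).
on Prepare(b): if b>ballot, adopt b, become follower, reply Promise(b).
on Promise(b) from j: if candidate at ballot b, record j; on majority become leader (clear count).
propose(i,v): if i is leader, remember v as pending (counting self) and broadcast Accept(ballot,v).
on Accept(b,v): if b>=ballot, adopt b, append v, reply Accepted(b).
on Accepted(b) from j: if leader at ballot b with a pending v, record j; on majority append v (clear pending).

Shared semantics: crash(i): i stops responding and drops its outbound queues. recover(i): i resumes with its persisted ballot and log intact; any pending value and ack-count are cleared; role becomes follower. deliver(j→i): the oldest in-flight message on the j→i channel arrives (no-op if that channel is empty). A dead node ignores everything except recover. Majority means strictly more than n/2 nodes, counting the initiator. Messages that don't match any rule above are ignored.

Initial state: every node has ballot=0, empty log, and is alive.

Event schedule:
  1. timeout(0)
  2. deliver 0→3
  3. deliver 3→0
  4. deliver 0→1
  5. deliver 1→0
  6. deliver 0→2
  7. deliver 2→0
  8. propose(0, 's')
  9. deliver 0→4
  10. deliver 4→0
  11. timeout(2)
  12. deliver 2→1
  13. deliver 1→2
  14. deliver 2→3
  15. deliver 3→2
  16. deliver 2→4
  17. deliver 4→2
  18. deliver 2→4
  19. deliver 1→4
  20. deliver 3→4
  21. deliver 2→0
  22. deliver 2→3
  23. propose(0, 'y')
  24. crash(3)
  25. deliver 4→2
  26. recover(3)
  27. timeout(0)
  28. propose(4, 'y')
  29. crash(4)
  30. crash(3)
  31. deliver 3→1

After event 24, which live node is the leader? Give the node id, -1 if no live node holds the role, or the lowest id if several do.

2

step 1 timeout(0): 0={cand,b=5,log=-}
step 2 deliver 0→3: 3={foll,b=5,log=-}
step 3 deliver 3→0: —
step 4 deliver 0→1: 1={foll,b=5,log=-}
step 5 deliver 1→0: 0={lead,b=5,log=-}
step 6 deliver 0→2: 2={foll,b=5,log=-}
step 7 deliver 2→0: —
step 8 propose(0,'s'): —
step 9 deliver 0→4: 4={foll,b=5,log=-}
step 10 deliver 4→0: —
step 11 timeout(2): 2={cand,b=12,log=-}
step 12 deliver 2→1: 1={foll,b=12,log=-}
step 13 deliver 1→2: —
step 14 deliver 2→3: 3={foll,b=12,log=-}
step 15 deliver 3→2: 2={lead,b=12,log=-}
step 16 deliver 2→4: 4={foll,b=12,log=-}
step 17 deliver 4→2: —
step 18 deliver 2→4: —
step 19 deliver 1→4: —
step 20 deliver 3→4: —
step 21 deliver 2→0: 0={foll,b=12,log=-}
step 22 deliver 2→3: —
step 23 propose(0,'y'): —
step 24 crash(3): 3={✗foll,b=12,log=-}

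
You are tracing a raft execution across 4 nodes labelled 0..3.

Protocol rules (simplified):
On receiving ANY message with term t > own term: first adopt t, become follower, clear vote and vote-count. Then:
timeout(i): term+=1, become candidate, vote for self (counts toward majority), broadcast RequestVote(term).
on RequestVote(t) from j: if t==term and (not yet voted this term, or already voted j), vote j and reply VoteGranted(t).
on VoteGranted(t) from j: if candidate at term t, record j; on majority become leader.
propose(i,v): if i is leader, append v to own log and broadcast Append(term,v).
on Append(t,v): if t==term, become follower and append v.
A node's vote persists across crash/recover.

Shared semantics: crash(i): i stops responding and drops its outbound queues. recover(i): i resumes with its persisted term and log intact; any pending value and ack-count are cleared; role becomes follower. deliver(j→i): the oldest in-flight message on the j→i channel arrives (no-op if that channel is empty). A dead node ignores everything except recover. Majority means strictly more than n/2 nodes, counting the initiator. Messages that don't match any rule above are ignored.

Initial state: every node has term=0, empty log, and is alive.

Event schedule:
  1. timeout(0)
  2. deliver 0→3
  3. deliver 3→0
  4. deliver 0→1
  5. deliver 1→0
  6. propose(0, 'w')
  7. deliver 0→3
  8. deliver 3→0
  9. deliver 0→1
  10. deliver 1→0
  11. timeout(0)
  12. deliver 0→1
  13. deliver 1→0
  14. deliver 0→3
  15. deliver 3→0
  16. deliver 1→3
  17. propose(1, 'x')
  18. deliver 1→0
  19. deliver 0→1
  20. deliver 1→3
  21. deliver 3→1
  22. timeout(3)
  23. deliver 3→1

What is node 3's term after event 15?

1. timeout(0):  <0:cand t1 ->
2. deliver 0→3:  <3:foll t1 ->
3. deliver 3→0:  nop
4. deliver 0→1:  <1:foll t1 ->
5. deliver 1→0:  <0:lead t1 ->
6. propose(0,'w'):  <0:lead t1 w>
7. deliver 0→3:  <3:foll t1 w>
8. deliver 3→0:  nop
9. deliver 0→1:  <1:foll t1 w>
10. deliver 1→0:  nop
11. timeout(0):  <0:cand t2 w>
12. deliver 0→1:  <1:foll t2 w>
13. deliver 1→0:  nop
14. deliver 0→3:  <3:foll t2 w>
15. deliver 3→0:  <0:lead t2 w>

2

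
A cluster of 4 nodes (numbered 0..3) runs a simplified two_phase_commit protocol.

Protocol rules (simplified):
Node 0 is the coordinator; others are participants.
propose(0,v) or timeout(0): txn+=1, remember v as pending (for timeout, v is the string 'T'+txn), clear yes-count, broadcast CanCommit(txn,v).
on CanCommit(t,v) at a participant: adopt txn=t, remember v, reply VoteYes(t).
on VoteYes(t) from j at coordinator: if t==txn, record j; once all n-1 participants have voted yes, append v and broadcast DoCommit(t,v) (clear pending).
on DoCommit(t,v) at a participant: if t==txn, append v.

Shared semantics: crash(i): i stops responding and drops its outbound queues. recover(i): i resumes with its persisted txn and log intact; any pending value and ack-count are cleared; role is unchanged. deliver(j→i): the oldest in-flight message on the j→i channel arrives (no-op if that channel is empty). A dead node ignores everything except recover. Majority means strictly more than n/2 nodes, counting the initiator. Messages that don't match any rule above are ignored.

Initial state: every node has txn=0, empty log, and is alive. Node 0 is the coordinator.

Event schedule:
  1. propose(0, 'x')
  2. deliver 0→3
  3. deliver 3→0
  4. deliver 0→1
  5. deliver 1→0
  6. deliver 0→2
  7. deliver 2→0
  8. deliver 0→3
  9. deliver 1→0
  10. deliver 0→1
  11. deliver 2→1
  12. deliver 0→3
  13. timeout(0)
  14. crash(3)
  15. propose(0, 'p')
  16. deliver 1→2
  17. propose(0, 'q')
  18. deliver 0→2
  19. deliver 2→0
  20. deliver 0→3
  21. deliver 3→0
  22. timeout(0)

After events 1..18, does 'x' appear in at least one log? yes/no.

step 1 propose(0,'x'): 0={coor,t=1,log=-}
step 2 deliver 0→3: 3={part,t=1,log=-}
step 3 deliver 3→0: —
step 4 deliver 0→1: 1={part,t=1,log=-}
step 5 deliver 1→0: —
step 6 deliver 0→2: 2={part,t=1,log=-}
step 7 deliver 2→0: 0={coor,t=1,log=x}
step 8 deliver 0→3: 3={part,t=1,log=x}
step 9 deliver 1→0: —
step 10 deliver 0→1: 1={part,t=1,log=x}
step 11 deliver 2→1: —
step 12 deliver 0→3: —
step 13 timeout(0): 0={coor,t=2,log=x}
step 14 crash(3): 3={✗part,t=1,log=x}
step 15 propose(0,'p'): 0={coor,t=3,log=x}
step 16 deliver 1→2: —
step 17 propose(0,'q'): 0={coor,t=4,log=x}
step 18 deliver 0→2: 2={part,t=1,log=x}

yes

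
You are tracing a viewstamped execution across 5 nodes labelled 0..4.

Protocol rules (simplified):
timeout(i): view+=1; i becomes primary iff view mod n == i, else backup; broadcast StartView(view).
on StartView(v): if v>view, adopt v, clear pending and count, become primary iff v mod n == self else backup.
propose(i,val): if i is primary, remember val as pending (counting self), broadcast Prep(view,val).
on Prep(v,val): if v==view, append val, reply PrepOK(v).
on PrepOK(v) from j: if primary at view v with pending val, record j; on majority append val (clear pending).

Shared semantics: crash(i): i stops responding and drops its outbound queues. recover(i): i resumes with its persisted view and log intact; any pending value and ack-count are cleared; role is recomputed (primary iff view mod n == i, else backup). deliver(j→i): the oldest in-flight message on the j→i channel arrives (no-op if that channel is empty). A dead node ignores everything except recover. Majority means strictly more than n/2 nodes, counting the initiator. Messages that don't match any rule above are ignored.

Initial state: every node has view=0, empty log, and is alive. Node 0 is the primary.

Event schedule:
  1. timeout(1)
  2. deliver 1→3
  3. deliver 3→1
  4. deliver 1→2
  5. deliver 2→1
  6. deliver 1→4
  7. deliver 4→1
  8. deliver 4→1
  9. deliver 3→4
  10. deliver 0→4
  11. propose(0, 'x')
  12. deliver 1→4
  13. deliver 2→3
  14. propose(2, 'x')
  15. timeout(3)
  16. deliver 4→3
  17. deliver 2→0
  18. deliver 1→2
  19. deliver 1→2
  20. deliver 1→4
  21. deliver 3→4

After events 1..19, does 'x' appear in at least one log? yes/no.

no

step 1 timeout(1): 1={prim,v=1,log=-}
step 2 deliver 1→3: 3={back,v=1,log=-}
step 3 deliver 3→1: —
step 4 deliver 1→2: 2={back,v=1,log=-}
step 5 deliver 2→1: —
step 6 deliver 1→4: 4={back,v=1,log=-}
step 7 deliver 4→1: —
step 8 deliver 4→1: —
step 9 deliver 3→4: —
step 10 deliver 0→4: —
step 11 propose(0,'x'): —
step 12 deliver 1→4: —
step 13 deliver 2→3: —
step 14 propose(2,'x'): —
step 15 timeout(3): 3={back,v=2,log=-}
step 16 deliver 4→3: —
step 17 deliver 2→0: —
step 18 deliver 1→2: —
step 19 deliver 1→2: —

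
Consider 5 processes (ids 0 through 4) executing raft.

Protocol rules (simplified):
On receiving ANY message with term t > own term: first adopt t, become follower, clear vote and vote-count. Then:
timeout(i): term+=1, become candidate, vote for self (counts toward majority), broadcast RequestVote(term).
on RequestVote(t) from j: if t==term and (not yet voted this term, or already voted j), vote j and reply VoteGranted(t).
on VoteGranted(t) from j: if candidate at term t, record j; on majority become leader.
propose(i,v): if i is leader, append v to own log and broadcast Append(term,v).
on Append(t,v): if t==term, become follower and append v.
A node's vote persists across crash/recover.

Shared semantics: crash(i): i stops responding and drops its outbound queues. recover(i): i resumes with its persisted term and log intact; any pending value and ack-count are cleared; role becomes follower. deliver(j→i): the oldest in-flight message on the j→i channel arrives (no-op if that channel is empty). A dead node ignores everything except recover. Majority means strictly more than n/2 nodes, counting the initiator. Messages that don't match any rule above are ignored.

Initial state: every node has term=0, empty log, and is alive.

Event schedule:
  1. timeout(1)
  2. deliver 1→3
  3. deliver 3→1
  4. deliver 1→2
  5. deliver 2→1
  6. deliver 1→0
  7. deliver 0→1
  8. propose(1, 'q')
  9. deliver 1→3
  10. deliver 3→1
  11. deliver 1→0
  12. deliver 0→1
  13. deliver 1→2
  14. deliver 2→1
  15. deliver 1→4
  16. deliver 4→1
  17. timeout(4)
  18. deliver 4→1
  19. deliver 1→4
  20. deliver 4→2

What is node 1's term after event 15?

e1 timeout(1): 1[cand,t=1,-]
e2 deliver 1→3: 3[foll,t=1,-]
e3 deliver 3→1: ·
e4 deliver 1→2: 2[foll,t=1,-]
e5 deliver 2→1: 1[lead,t=1,-]
e6 deliver 1→0: 0[foll,t=1,-]
e7 deliver 0→1: ·
e8 propose(1,'q'): 1[lead,t=1,q]
e9 deliver 1→3: 3[foll,t=1,q]
e10 deliver 3→1: ·
e11 deliver 1→0: 0[foll,t=1,q]
e12 deliver 0→1: ·
e13 deliver 1→2: 2[foll,t=1,q]
e14 deliver 2→1: ·
e15 deliver 1→4: 4[foll,t=1,-]

1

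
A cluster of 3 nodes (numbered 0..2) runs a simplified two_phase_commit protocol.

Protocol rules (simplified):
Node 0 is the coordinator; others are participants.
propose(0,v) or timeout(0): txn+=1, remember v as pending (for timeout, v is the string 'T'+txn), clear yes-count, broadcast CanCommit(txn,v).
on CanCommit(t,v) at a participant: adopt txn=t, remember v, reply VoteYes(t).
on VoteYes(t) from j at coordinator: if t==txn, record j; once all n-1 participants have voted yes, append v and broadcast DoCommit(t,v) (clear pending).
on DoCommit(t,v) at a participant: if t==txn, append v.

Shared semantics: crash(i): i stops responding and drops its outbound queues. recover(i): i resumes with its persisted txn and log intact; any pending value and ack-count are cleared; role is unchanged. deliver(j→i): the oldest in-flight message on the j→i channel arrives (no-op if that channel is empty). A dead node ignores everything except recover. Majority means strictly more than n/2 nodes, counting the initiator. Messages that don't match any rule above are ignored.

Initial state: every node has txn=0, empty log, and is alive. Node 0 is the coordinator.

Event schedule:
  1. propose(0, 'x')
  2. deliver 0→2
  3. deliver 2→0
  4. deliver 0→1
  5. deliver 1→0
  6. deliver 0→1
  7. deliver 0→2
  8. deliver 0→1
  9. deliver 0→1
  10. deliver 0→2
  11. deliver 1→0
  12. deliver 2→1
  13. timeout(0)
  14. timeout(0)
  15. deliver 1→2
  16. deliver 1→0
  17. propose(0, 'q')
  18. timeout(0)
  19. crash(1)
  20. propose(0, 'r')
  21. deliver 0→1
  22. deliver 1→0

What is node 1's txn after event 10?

1

step 1 propose(0,'x'): 0={coor,t=1,log=-}
step 2 deliver 0→2: 2={part,t=1,log=-}
step 3 deliver 2→0: —
step 4 deliver 0→1: 1={part,t=1,log=-}
step 5 deliver 1→0: 0={coor,t=1,log=x}
step 6 deliver 0→1: 1={part,t=1,log=x}
step 7 deliver 0→2: 2={part,t=1,log=x}
step 8 deliver 0→1: —
step 9 deliver 0→1: —
step 10 deliver 0→2: —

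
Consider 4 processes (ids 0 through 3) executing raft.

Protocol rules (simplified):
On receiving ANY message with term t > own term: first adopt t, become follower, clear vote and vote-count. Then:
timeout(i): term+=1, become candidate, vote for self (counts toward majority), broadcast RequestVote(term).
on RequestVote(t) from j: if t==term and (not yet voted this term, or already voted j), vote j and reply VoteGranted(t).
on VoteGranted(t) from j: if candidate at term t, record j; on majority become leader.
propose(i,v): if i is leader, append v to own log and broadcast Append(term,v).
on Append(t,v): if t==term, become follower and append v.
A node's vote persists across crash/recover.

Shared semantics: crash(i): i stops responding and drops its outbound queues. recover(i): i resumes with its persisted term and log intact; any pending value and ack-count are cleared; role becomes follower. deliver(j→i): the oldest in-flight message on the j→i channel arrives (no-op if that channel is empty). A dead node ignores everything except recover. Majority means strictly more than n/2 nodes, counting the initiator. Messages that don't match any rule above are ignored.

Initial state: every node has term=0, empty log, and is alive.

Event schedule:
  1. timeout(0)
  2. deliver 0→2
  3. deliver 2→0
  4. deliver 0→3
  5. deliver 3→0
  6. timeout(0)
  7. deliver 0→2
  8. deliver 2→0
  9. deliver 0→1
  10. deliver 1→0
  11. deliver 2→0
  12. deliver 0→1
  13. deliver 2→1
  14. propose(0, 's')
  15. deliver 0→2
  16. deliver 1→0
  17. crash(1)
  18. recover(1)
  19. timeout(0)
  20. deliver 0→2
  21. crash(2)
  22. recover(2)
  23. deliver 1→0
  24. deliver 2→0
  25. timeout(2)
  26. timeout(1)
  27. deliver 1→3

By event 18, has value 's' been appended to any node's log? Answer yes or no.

no

1. timeout(0):  <0:cand t1 ->
2. deliver 0→2:  <2:foll t1 ->
3. deliver 2→0:  nop
4. deliver 0→3:  <3:foll t1 ->
5. deliver 3→0:  <0:lead t1 ->
6. timeout(0):  <0:cand t2 ->
7. deliver 0→2:  <2:foll t2 ->
8. deliver 2→0:  nop
9. deliver 0→1:  <1:foll t1 ->
10. deliver 1→0:  nop
11. deliver 2→0:  nop
12. deliver 0→1:  <1:foll t2 ->
13. deliver 2→1:  nop
14. propose(0,'s'):  nop
15. deliver 0→2:  nop
16. deliver 1→0:  <0:lead t2 ->
17. crash(1):  <1:✗foll t2 ->
18. recover(1):  <1:foll t2 ->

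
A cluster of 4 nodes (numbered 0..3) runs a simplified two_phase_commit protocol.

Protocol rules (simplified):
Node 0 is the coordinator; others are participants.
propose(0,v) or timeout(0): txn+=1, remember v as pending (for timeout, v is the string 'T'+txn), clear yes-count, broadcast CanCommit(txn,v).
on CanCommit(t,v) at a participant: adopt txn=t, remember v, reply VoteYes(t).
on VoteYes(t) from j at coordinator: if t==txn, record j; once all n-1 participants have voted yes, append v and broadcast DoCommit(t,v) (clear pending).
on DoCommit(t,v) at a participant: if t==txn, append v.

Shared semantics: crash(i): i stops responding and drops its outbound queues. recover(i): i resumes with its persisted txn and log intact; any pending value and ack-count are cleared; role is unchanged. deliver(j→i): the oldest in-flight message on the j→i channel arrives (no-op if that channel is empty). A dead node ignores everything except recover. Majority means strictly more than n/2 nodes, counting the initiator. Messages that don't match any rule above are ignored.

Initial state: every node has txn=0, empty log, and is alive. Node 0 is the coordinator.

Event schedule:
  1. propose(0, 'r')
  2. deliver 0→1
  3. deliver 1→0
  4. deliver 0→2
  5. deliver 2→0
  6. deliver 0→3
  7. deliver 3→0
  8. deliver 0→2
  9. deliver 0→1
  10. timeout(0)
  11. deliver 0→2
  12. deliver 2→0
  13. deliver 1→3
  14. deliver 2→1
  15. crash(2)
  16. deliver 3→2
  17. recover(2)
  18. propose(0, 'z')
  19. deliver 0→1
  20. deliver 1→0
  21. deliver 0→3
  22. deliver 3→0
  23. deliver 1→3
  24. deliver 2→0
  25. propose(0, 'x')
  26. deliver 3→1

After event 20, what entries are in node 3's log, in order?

[1] propose(0,'r') → N0(coor t1 [-])
[2] deliver 0→1 → N1(part t1 [-])
[3] deliver 1→0 → ∅
[4] deliver 0→2 → N2(part t1 [-])
[5] deliver 2→0 → ∅
[6] deliver 0→3 → N3(part t1 [-])
[7] deliver 3→0 → N0(coor t1 [r])
[8] deliver 0→2 → N2(part t1 [r])
[9] deliver 0→1 → N1(part t1 [r])
[10] timeout(0) → N0(coor t2 [r])
[11] deliver 0→2 → N2(part t2 [r])
[12] deliver 2→0 → ∅
[13] deliver 1→3 → ∅
[14] deliver 2→1 → ∅
[15] crash(2) → N2(✗part t2 [r])
[16] deliver 3→2 → ∅
[17] recover(2) → N2(part t2 [r])
[18] propose(0,'z') → N0(coor t3 [r])
[19] deliver 0→1 → N1(part t2 [r])
[20] deliver 1→0 → ∅

empty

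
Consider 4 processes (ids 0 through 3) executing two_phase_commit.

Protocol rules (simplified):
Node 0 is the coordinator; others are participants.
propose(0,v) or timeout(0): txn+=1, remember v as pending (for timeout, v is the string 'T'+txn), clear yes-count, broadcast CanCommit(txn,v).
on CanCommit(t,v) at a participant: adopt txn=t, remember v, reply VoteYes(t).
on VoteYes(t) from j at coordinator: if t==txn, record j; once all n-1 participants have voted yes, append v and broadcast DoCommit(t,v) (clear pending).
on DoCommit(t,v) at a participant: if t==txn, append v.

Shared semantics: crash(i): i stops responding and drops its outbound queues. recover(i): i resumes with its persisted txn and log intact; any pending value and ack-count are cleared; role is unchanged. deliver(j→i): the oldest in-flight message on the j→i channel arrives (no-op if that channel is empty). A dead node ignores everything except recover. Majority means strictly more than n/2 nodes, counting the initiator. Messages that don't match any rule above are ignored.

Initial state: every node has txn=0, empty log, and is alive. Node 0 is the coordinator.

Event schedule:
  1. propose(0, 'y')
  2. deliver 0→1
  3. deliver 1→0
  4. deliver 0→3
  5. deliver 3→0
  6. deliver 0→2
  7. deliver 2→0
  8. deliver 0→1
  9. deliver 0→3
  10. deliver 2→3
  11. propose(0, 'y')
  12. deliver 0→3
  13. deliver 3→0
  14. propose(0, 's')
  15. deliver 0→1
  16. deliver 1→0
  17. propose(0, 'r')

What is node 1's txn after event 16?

after 1 — propose(0,'y'): n0:coor/t1/[-]
after 2 — deliver 0→1: n1:part/t1/[-]
after 3 — deliver 1→0: ·
after 4 — deliver 0→3: n3:part/t1/[-]
after 5 — deliver 3→0: ·
after 6 — deliver 0→2: n2:part/t1/[-]
after 7 — deliver 2→0: n0:coor/t1/[y]
after 8 — deliver 0→1: n1:part/t1/[y]
after 9 — deliver 0→3: n3:part/t1/[y]
after 10 — deliver 2→3: ·
after 11 — propose(0,'y'): n0:coor/t2/[y]
after 12 — deliver 0→3: n3:part/t2/[y]
after 13 — deliver 3→0: ·
after 14 — propose(0,'s'): n0:coor/t3/[y]
after 15 — deliver 0→1: n1:part/t2/[y]
after 16 — deliver 1→0: ·

2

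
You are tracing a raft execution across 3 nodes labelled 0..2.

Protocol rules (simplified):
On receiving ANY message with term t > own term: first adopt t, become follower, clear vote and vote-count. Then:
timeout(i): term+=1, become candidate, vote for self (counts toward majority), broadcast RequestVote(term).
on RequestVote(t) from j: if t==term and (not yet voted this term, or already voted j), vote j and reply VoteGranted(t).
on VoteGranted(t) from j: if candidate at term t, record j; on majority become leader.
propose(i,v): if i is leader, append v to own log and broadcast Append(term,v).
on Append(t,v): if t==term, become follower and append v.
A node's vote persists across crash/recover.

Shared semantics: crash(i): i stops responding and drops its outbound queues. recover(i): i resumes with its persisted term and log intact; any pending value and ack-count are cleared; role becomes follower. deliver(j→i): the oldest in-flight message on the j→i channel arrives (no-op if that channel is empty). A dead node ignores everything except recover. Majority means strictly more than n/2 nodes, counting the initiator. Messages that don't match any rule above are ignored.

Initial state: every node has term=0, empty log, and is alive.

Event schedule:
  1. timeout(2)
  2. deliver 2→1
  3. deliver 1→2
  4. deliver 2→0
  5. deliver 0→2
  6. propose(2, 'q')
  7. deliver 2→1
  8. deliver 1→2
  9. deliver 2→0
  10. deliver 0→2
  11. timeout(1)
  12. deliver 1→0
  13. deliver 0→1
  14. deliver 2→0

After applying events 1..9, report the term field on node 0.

1

1. timeout(2):  <2:cand t1 ->
2. deliver 2→1:  <1:foll t1 ->
3. deliver 1→2:  <2:lead t1 ->
4. deliver 2→0:  <0:foll t1 ->
5. deliver 0→2:  nop
6. propose(2,'q'):  <2:lead t1 q>
7. deliver 2→1:  <1:foll t1 q>
8. deliver 1→2:  nop
9. deliver 2→0:  <0:foll t1 q>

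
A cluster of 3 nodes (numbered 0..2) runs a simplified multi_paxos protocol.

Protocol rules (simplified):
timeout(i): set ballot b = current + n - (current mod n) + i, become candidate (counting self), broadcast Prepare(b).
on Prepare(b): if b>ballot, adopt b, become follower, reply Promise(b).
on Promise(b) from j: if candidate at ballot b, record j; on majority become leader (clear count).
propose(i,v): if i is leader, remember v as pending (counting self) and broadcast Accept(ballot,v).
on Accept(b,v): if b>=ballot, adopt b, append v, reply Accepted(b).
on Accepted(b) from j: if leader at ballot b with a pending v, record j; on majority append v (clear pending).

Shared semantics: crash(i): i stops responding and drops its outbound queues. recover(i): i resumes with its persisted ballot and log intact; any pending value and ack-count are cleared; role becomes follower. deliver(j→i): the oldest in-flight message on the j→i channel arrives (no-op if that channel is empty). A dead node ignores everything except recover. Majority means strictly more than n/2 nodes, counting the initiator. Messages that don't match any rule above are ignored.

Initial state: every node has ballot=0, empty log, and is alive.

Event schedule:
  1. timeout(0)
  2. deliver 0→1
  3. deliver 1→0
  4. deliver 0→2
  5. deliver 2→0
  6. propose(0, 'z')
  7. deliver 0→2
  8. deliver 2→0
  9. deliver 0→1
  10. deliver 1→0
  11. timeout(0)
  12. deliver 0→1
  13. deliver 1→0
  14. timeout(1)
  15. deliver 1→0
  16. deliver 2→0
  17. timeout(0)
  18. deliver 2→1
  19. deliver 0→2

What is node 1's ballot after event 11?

3

[1] timeout(0) → N0(cand b3 [-])
[2] deliver 0→1 → N1(foll b3 [-])
[3] deliver 1→0 → N0(lead b3 [-])
[4] deliver 0→2 → N2(foll b3 [-])
[5] deliver 2→0 → ∅
[6] propose(0,'z') → ∅
[7] deliver 0→2 → N2(foll b3 [z])
[8] deliver 2→0 → N0(lead b3 [z])
[9] deliver 0→1 → N1(foll b3 [z])
[10] deliver 1→0 → ∅
[11] timeout(0) → N0(cand b6 [z])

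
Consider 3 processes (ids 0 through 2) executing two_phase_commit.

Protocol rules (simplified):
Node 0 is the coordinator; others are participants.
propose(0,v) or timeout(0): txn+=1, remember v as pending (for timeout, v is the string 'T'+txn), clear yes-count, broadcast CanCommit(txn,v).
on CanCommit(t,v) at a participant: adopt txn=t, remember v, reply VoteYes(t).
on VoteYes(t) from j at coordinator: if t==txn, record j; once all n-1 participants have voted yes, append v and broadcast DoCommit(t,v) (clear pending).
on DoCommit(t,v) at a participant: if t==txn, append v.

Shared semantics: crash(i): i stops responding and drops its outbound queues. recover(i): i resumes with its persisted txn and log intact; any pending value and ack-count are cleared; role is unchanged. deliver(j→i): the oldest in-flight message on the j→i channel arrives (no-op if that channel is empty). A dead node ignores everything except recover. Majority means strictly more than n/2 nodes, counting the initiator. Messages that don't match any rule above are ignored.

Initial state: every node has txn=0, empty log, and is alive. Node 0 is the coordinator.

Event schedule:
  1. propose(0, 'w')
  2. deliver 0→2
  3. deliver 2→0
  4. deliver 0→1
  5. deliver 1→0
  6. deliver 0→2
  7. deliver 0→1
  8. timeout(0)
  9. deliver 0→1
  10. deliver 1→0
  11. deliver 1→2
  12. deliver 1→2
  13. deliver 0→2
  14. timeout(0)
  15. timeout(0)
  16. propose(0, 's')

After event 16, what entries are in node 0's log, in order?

[1] propose(0,'w') → N0(coor t1 [-])
[2] deliver 0→2 → N2(part t1 [-])
[3] deliver 2→0 → ∅
[4] deliver 0→1 → N1(part t1 [-])
[5] deliver 1→0 → N0(coor t1 [w])
[6] deliver 0→2 → N2(part t1 [w])
[7] deliver 0→1 → N1(part t1 [w])
[8] timeout(0) → N0(coor t2 [w])
[9] deliver 0→1 → N1(part t2 [w])
[10] deliver 1→0 → ∅
[11] deliver 1→2 → ∅
[12] deliver 1→2 → ∅
[13] deliver 0→2 → N2(part t2 [w])
[14] timeout(0) → N0(coor t3 [w])
[15] timeout(0) → N0(coor t4 [w])
[16] propose(0,'s') → N0(coor t5 [w])

w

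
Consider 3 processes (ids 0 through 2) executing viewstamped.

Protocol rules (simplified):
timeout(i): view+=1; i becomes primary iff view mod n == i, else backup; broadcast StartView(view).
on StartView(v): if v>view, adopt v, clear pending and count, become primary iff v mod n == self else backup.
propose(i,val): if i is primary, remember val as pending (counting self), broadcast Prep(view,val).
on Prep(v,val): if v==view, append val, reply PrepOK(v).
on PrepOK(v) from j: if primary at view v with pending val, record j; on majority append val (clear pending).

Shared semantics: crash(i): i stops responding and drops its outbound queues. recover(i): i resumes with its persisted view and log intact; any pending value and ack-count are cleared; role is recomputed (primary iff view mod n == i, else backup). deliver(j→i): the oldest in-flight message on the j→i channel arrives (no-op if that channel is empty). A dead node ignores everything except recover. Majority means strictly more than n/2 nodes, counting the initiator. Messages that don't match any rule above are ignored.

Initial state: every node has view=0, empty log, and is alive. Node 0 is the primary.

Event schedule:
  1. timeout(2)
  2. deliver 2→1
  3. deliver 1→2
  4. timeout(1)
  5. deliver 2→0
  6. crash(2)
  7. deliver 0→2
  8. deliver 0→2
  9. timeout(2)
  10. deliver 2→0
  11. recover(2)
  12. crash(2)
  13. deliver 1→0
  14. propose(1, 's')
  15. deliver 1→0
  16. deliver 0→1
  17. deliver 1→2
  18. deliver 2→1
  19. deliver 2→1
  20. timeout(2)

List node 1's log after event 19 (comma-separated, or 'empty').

empty

after 1 — timeout(2): n2:back/v1/[-]
after 2 — deliver 2→1: n1:prim/v1/[-]
after 3 — deliver 1→2: ·
after 4 — timeout(1): n1:back/v2/[-]
after 5 — deliver 2→0: n0:back/v1/[-]
after 6 — crash(2): n2:✗back/v1/[-]
after 7 — deliver 0→2: ·
after 8 — deliver 0→2: ·
after 9 — timeout(2): ·
after 10 — deliver 2→0: ·
after 11 — recover(2): n2:back/v1/[-]
after 12 — crash(2): n2:✗back/v1/[-]
after 13 — deliver 1→0: n0:back/v2/[-]
after 14 — propose(1,'s'): ·
after 15 — deliver 1→0: ·
after 16 — deliver 0→1: ·
after 17 — deliver 1→2: ·
after 18 — deliver 2→1: ·
after 19 — deliver 2→1: ·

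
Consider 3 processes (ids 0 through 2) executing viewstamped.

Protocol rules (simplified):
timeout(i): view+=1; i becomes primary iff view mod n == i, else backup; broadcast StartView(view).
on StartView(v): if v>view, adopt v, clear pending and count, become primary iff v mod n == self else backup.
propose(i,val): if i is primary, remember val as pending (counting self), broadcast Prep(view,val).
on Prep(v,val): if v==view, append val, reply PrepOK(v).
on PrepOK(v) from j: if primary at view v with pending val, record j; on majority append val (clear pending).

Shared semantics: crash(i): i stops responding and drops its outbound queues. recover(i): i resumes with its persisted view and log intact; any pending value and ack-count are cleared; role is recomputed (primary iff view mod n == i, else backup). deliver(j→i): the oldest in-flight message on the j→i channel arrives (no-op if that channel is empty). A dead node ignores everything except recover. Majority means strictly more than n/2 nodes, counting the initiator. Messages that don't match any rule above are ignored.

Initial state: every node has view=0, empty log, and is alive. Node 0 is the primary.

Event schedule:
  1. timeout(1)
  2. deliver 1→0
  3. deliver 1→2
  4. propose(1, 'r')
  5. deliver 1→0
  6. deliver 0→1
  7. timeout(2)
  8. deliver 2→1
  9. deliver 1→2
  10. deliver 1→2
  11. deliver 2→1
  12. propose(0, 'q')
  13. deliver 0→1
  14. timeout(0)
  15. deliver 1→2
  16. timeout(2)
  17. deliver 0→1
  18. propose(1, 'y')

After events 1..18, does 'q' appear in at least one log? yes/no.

1. timeout(1):  <1:prim v1 ->
2. deliver 1→0:  <0:back v1 ->
3. deliver 1→2:  <2:back v1 ->
4. propose(1,'r'):  nop
5. deliver 1→0:  <0:back v1 r>
6. deliver 0→1:  <1:prim v1 r>
7. timeout(2):  <2:prim v2 ->
8. deliver 2→1:  <1:back v2 r>
9. deliver 1→2:  nop
10. deliver 1→2:  nop
11. deliver 2→1:  nop
12. propose(0,'q'):  nop
13. deliver 0→1:  nop
14. timeout(0):  <0:back v2 r>
15. deliver 1→2:  nop
16. timeout(2):  <2:back v3 ->
17. deliver 0→1:  nop
18. propose(1,'y'):  nop

no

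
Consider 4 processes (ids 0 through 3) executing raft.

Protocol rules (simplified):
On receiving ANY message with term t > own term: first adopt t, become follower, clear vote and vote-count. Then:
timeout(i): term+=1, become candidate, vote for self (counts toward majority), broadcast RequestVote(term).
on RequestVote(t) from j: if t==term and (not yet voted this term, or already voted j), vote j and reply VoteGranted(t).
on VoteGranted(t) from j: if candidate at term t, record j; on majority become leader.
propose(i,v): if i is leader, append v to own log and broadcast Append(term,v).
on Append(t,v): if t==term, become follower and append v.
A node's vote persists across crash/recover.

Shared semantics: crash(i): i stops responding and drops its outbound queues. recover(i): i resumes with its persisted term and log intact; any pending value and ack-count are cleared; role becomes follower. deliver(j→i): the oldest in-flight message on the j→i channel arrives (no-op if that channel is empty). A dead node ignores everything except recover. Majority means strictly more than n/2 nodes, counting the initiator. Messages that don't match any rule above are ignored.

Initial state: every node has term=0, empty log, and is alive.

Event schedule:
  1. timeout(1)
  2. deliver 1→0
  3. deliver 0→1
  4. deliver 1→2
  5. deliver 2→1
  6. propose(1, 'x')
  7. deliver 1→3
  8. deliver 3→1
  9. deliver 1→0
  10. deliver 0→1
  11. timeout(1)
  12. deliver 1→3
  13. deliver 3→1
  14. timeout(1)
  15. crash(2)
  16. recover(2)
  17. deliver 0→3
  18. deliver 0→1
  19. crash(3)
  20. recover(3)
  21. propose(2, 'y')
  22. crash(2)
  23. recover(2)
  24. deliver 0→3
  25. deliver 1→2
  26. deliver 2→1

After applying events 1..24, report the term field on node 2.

1

after 1 — timeout(1): n1:cand/t1/[-]
after 2 — deliver 1→0: n0:foll/t1/[-]
after 3 — deliver 0→1: ·
after 4 — deliver 1→2: n2:foll/t1/[-]
after 5 — deliver 2→1: n1:lead/t1/[-]
after 6 — propose(1,'x'): n1:lead/t1/[x]
after 7 — deliver 1→3: n3:foll/t1/[-]
after 8 — deliver 3→1: ·
after 9 — deliver 1→0: n0:foll/t1/[x]
after 10 — deliver 0→1: ·
after 11 — timeout(1): n1:cand/t2/[x]
after 12 — deliver 1→3: n3:foll/t1/[x]
after 13 — deliver 3→1: ·
after 14 — timeout(1): n1:cand/t3/[x]
after 15 — crash(2): n2:✗foll/t1/[-]
after 16 — recover(2): n2:foll/t1/[-]
after 17 — deliver 0→3: ·
after 18 — deliver 0→1: ·
after 19 — crash(3): n3:✗foll/t1/[x]
after 20 — recover(3): n3:foll/t1/[x]
after 21 — propose(2,'y'): ·
after 22 — crash(2): n2:✗foll/t1/[-]
after 23 — recover(2): n2:foll/t1/[-]
after 24 — deliver 0→3: ·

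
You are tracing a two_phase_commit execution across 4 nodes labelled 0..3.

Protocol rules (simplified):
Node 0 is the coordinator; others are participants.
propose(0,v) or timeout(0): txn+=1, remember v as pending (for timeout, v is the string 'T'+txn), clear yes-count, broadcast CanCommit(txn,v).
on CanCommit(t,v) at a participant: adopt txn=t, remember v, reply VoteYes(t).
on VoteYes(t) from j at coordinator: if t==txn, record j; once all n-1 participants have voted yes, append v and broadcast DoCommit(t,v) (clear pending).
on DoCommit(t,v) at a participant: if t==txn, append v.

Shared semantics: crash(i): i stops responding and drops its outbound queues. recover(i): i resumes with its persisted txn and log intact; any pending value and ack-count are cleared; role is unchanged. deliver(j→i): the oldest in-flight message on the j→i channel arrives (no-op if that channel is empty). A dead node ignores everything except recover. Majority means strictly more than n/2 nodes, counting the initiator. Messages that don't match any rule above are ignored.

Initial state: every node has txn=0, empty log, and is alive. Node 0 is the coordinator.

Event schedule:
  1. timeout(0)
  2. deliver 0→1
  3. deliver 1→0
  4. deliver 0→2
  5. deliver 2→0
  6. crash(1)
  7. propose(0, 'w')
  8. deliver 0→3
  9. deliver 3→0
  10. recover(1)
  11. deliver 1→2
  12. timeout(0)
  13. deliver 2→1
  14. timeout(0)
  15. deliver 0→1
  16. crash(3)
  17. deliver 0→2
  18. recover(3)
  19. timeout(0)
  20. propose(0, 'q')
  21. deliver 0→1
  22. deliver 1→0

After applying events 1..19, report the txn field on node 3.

e1 timeout(0): 0[coor,t=1,-]
e2 deliver 0→1: 1[part,t=1,-]
e3 deliver 1→0: ·
e4 deliver 0→2: 2[part,t=1,-]
e5 deliver 2→0: ·
e6 crash(1): 1[✗part,t=1,-]
e7 propose(0,'w'): 0[coor,t=2,-]
e8 deliver 0→3: 3[part,t=1,-]
e9 deliver 3→0: ·
e10 recover(1): 1[part,t=1,-]
e11 deliver 1→2: ·
e12 timeout(0): 0[coor,t=3,-]
e13 deliver 2→1: ·
e14 timeout(0): 0[coor,t=4,-]
e15 deliver 0→1: 1[part,t=2,-]
e16 crash(3): 3[✗part,t=1,-]
e17 deliver 0→2: 2[part,t=2,-]
e18 recover(3): 3[part,t=1,-]
e19 timeout(0): 0[coor,t=5,-]

1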